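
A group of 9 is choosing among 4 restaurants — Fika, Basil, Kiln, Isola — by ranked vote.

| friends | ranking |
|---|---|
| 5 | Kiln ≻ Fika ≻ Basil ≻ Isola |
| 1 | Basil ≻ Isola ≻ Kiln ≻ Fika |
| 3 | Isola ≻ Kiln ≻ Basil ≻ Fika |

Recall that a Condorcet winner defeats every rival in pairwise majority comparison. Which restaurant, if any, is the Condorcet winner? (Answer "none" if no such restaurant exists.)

Kiln

Pairwise majorities:
Fika–Basil: Fika 5–4.
Fika–Kiln: Kiln 9–0.
Fika vs Isola: Fika, 5–4.
Basil vs Kiln: Kiln wins 8–1.
Basil–Isola: Basil 6–3.
Kiln–Isola: Kiln 5–4.
Only Kiln has no losses; Kiln is the Condorcet winner.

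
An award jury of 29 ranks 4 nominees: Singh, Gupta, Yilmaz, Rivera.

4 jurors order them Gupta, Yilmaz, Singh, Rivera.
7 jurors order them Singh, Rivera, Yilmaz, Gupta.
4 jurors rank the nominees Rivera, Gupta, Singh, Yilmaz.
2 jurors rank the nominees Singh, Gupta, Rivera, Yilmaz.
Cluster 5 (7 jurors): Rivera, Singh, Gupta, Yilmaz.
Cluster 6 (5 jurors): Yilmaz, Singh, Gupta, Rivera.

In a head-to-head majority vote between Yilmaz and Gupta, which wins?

Ballots ranking Yilmaz above Gupta: 7 + 5 = 12.
Ballots ranking Gupta above Yilmaz: 29 − 12 = 17.
Gupta wins the head-to-head 17–12.

Gupta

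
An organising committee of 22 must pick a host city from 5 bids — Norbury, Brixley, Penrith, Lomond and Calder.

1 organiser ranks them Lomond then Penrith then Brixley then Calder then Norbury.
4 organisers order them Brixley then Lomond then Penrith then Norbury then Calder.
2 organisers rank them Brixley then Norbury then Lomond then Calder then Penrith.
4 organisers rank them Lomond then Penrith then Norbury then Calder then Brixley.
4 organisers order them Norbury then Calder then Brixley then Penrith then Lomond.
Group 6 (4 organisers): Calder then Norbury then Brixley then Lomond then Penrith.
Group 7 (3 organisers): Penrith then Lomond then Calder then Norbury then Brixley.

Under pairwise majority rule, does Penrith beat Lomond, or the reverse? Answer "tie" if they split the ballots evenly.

Lomond

Ballots ranking Penrith above Lomond: 4 + 3 = 7.
Ballots ranking Lomond above Penrith: 22 − 7 = 15.
Lomond wins the head-to-head 15–7.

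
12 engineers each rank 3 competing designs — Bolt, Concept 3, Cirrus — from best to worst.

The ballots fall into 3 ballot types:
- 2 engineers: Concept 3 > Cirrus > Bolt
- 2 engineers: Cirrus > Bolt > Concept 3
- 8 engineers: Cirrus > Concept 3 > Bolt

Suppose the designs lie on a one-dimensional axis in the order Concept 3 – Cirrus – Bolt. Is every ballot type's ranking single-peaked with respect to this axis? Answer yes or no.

yes

Axis positions: Concept 3=1, Cirrus=2, Bolt=3.
Ballot type 1 (peak Concept 3 at position 1): ranking walks positions 1-2-3, expanding outward from the peak — single-peaked.
Ballot type 2 (peak Cirrus at position 2): ranking walks positions 2-3-1, expanding outward from the peak — single-peaked.
Ballot type 3 (peak Cirrus at position 2): ranking walks positions 2-1-3, expanding outward from the peak — single-peaked.
Every ranking is single-peaked on this axis.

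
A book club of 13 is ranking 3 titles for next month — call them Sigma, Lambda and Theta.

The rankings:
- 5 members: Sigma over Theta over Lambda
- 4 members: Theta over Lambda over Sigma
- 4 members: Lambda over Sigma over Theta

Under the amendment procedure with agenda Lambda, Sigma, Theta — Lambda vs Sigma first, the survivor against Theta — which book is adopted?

Round 1: Lambda vs Sigma — 8–5, Lambda advances.
Round 2: Lambda vs Theta — 4–9, Theta advances.
The agenda winner is Theta.

Theta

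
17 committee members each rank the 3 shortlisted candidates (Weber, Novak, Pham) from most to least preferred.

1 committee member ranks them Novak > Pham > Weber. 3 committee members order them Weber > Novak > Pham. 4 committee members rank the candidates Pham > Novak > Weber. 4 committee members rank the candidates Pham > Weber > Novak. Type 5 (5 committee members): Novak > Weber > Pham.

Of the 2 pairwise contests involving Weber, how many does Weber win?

0

Weber against each rival (17 committee members):
Weber vs Novak: 3+4 = 7 for Weber, 10 for Novak — Novak by 10–7.
Weber vs Pham: 3+5 = 8 for Weber, 9 for Pham — Pham by 9–8.
Weber beats no one; loses to Novak, Pham — 0 pairwise wins.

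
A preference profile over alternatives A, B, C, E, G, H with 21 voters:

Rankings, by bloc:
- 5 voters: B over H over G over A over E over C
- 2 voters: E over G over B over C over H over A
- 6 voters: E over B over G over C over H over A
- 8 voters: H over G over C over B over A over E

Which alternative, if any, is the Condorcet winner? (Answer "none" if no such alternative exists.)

B

Pairwise majorities:
A vs B: A is ranked higher on 0 ballots, B on 21. B wins 21–0.
A vs C: A preferred on 5 ballots; C wins 16–5.
A vs E: 5+8 = 13 for A, 8 for E — A by 13–8.
A vs G: 0 to 21, G.
A vs H: 0 to 21, H.
B vs C: 5+2+6 = 13 for B, 8 for C — B by 13–8.
B vs E: B is ranked higher on 5+8 = 13 ballots, E on 8. B wins 13–8.
B vs G: B is ranked higher on 5+6 = 11 ballots, G on 10. B wins 11–10.
B vs H: B preferred on 5+2+6 = 13 ballots; B wins 13–8.
C vs E: C preferred on 8 ballots; E wins 13–8.
C vs G: C is ranked higher on 0 ballots, G on 21. G wins 21–0.
C vs H: C is ranked higher on 2+6 = 8 ballots, H on 13. H wins 13–8.
E vs G: 2+6 = 8 for E, 13 for G — G by 13–8.
E vs H: 8 to 13, H.
G vs H: 8 to 13, H.
Only B has no losses; B is the Condorcet winner.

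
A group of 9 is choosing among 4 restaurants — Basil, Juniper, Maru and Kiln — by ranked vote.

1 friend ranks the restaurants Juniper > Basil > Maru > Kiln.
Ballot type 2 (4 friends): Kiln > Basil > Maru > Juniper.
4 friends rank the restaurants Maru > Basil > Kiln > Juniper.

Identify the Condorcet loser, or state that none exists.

Juniper

Pairwise majorities:
Basil vs Juniper: Basil wins 8–1.
Basil vs Maru: Basil wins 5–4.
Basil vs Kiln: 1+4 = 5 for Basil, 4 for Kiln — Basil by 5–4.
Juniper–Maru: Maru 8–1.
Juniper vs Kiln: 1 for Juniper, 8 for Kiln — Kiln by 8–1.
Maru–Kiln: Maru 5–4.
Only Juniper has no wins; Juniper is the Condorcet loser.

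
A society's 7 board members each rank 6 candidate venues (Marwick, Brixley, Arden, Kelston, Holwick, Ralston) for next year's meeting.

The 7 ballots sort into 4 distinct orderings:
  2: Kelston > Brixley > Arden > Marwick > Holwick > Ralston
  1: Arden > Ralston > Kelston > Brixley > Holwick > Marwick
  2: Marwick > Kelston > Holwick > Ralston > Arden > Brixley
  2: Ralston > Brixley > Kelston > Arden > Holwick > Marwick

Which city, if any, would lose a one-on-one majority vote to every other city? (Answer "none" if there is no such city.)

none

Head-to-head results (7 organisers):
Marwick vs Brixley: 2 for Marwick, 5 for Brixley — Brixley by 5–2.
Marwick vs Arden: Arden wins 5–2.
Marwick vs Kelston: Kelston wins 5–2.
Marwick vs Holwick: 4 to 3, Marwick.
Marwick vs Ralston: 4 to 3, Marwick.
Brixley vs Arden: Brixley preferred on 2+2 = 4 ballots; Brixley wins 4–3.
Brixley vs Kelston: Brixley preferred on 2 ballots; Kelston wins 5–2.
Brixley vs Holwick: 5 to 2, Brixley.
Brixley–Ralston: Ralston 5–2.
Arden vs Kelston: Arden is ranked higher on 1 ballot, Kelston on 6. Kelston wins 6–1.
Arden vs Holwick: Arden is ranked higher on 2+1+2 = 5 ballots, Holwick on 2. Arden wins 5–2.
Arden vs Ralston: Arden is ranked higher on 2+1 = 3 ballots, Ralston on 4. Ralston wins 4–3.
Kelston vs Holwick: Kelston is ranked higher on 2+1+2+2 = 7 ballots, Holwick on 0. Kelston wins 7–0.
Kelston vs Ralston: Kelston wins 4–3.
Holwick vs Ralston: Holwick, 4–3.
Each city has at least one pairwise win (Marwick beats Holwick; Brixley beats Marwick; Arden beats Marwick; Kelston beats Marwick; Holwick beats Ralston; Ralston beats Brixley) — no Condorcet loser.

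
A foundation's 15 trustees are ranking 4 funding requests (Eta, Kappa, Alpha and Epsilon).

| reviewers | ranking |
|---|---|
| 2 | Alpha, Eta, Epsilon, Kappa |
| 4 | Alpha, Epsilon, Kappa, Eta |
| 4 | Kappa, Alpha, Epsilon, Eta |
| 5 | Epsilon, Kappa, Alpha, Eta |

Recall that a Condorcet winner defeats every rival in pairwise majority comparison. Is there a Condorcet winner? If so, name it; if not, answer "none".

Check each pair by majority over 15 ballots:
Eta vs Kappa: Eta preferred on 2 ballots; Kappa wins 13–2.
Eta vs Alpha: Alpha, 15–0.
Eta vs Epsilon: 2 for Eta, 13 for Epsilon — Epsilon by 13–2.
Kappa–Alpha: Kappa 9–6.
Kappa vs Epsilon: 4 to 11, Epsilon.
Alpha vs Epsilon: Alpha is ranked higher on 2+4+4 = 10 ballots, Epsilon on 5. Alpha wins 10–5.
Each project drops at least one matchup (Eta loses to Kappa; Kappa loses to Epsilon; Alpha loses to Kappa; Epsilon loses to Alpha); the cycle Kappa beats Alpha beats Epsilon beats Kappa rules out a Condorcet winner.

none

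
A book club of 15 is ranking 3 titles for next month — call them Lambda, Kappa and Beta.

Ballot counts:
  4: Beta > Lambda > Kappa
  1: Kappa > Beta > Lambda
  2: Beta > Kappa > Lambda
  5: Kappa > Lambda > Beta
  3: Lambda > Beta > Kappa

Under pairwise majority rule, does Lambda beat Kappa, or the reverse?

Ballots ranking Lambda above Kappa: 4 + 3 = 7.
Ballots ranking Kappa above Lambda: 15 − 7 = 8.
Kappa wins the head-to-head 8–7.

Kappa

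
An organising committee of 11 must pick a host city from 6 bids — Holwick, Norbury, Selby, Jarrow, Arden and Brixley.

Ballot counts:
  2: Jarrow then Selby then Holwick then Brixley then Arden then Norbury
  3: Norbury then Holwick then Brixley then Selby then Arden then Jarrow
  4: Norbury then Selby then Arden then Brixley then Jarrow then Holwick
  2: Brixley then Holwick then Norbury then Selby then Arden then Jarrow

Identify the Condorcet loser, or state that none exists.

none

Pairwise majorities:
Holwick vs Norbury: 2+2 = 4 for Holwick, 7 for Norbury — Norbury by 7–4.
Holwick vs Selby: Selby, 6–5.
Holwick vs Jarrow: Jarrow, 6–5.
Holwick vs Arden: Holwick, 7–4.
Holwick vs Brixley: 5 to 6, Brixley.
Norbury vs Selby: Norbury wins 9–2.
Norbury–Jarrow: Norbury 9–2.
Norbury vs Arden: Norbury, 9–2.
Norbury vs Brixley: Norbury wins 7–4.
Selby vs Jarrow: Selby wins 9–2.
Selby vs Arden: 2+3+4+2 = 11 for Selby, 0 for Arden — Selby by 11–0.
Selby vs Brixley: 2+4 = 6 for Selby, 5 for Brixley — Selby by 6–5.
Jarrow vs Arden: Arden wins 9–2.
Jarrow–Brixley: Brixley 9–2.
Arden–Brixley: Brixley 7–4.
Every city wins at least one matchup (Holwick beats Arden; Norbury beats Holwick; Selby beats Holwick; Jarrow beats Holwick; Arden beats Jarrow; Brixley beats Holwick), so there is no Condorcet loser.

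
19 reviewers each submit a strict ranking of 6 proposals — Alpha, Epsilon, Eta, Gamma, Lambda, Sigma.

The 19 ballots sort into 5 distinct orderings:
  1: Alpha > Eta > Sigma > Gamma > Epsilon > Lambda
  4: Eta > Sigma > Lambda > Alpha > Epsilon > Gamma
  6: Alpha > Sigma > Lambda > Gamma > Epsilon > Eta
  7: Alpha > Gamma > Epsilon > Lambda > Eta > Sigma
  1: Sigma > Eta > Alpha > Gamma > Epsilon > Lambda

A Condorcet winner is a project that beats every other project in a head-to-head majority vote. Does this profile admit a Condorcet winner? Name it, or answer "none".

Alpha

Pairwise majorities:
Alpha vs Epsilon: 19 to 0, Alpha.
Alpha vs Eta: 1+6+7 = 14 for Alpha, 5 for Eta — Alpha by 14–5.
Alpha vs Gamma: Alpha is ranked higher on 1+4+6+7+1 = 19 ballots, Gamma on 0. Alpha wins 19–0.
Alpha vs Lambda: 15 to 4, Alpha.
Alpha vs Sigma: 14 to 5, Alpha.
Epsilon vs Eta: 13 to 6, Epsilon.
Epsilon vs Gamma: Epsilon is ranked higher on 4 ballots, Gamma on 15. Gamma wins 15–4.
Epsilon vs Lambda: Epsilon preferred on 1+7+1 = 9 ballots; Lambda wins 10–9.
Epsilon vs Sigma: Epsilon is ranked higher on 7 ballots, Sigma on 12. Sigma wins 12–7.
Eta vs Gamma: Eta preferred on 1+4+1 = 6 ballots; Gamma wins 13–6.
Eta vs Lambda: 6 to 13, Lambda.
Eta vs Sigma: 1+4+7 = 12 for Eta, 7 for Sigma — Eta by 12–7.
Gamma vs Lambda: Gamma is ranked higher on 1+7+1 = 9 ballots, Lambda on 10. Lambda wins 10–9.
Gamma vs Sigma: 7 to 12, Sigma.
Lambda vs Sigma: Lambda is ranked higher on 7 ballots, Sigma on 12. Sigma wins 12–7.
Alpha beats each of Epsilon, Eta, Gamma, Lambda, Sigma — Alpha is the Condorcet winner.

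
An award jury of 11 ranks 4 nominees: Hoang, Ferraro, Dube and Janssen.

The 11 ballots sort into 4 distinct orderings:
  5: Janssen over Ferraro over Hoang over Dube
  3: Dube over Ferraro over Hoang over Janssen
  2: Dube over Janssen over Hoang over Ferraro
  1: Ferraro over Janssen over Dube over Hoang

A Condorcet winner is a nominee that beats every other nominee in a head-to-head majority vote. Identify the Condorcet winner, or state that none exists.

Janssen

Pairwise majorities:
Hoang vs Ferraro: Ferraro wins 9–2.
Hoang–Dube: Dube 6–5.
Hoang–Janssen: Janssen 8–3.
Ferraro–Dube: Ferraro 6–5.
Ferraro–Janssen: Janssen 7–4.
Dube vs Janssen: Janssen wins 6–5.
Janssen defeats every rival head-to-head and is the Condorcet winner.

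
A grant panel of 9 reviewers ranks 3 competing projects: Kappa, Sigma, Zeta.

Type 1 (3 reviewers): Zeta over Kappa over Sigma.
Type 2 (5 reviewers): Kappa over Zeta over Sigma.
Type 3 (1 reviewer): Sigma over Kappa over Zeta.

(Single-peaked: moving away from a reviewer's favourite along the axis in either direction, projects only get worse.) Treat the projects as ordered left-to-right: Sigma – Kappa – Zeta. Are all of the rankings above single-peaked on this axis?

yes

Axis positions: Sigma=1, Kappa=2, Zeta=3.
Type 1 (peak Zeta at position 3): ranking walks positions 3-2-1, expanding outward from the peak — single-peaked.
Type 2 (peak Kappa at position 2): ranking walks positions 2-3-1, expanding outward from the peak — single-peaked.
Type 3 (peak Sigma at position 1): ranking walks positions 1-2-3, expanding outward from the peak — single-peaked.
Every ranking is single-peaked on this axis.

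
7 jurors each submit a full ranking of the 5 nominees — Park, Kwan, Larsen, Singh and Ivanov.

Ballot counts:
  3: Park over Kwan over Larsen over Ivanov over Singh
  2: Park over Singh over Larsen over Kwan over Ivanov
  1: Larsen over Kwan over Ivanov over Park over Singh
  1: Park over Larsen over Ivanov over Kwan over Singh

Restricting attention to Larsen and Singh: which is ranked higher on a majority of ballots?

Larsen

Ballots ranking Larsen above Singh: 3 + 1 + 1 = 5.
Ballots ranking Singh above Larsen: 7 − 5 = 2.
Larsen wins the head-to-head 5–2.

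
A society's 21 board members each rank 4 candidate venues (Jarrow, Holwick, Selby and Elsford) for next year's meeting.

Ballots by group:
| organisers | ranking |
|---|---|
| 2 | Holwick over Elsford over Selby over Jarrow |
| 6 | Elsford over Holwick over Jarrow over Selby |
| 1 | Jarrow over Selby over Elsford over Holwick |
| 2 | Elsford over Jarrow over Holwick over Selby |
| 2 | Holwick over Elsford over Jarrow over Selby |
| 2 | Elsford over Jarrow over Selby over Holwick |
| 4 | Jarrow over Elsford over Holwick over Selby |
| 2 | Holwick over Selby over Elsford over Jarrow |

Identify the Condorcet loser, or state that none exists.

Selby

Head-to-head results (21 organisers):
Jarrow vs Holwick: Holwick, 12–9.
Jarrow vs Selby: Jarrow preferred on 6+1+2+2+2+4 = 17 ballots; Jarrow wins 17–4.
Jarrow–Elsford: Elsford 16–5.
Holwick–Selby: Holwick 18–3.
Holwick–Elsford: Elsford 15–6.
Selby vs Elsford: 3 to 18, Elsford.
Selby is beaten in every head-to-head and is the Condorcet loser.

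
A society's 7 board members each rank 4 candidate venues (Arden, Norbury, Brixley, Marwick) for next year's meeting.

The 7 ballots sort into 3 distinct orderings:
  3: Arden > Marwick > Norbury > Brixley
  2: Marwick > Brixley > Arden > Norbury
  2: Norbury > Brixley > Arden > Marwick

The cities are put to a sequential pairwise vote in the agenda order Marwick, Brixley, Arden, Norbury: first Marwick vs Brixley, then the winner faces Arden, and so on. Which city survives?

Round 1: Marwick vs Brixley — 5–2, Marwick advances.
Round 2: Marwick vs Arden — 2–5, Arden advances.
Round 3: Arden vs Norbury — 5–2, Arden advances.
Arden survives the agenda.

Arden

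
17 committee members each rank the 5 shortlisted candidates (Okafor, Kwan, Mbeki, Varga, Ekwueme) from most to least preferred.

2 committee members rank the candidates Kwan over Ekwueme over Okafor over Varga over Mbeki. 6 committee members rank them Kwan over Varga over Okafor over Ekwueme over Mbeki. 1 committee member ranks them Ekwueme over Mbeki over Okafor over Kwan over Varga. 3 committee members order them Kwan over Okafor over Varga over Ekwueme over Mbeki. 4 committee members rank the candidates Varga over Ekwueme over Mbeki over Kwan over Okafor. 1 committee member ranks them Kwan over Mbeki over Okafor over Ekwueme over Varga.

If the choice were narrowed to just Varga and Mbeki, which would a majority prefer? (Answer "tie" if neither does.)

Ballots ranking Varga above Mbeki: 2 + 6 + 3 + 4 = 15.
Ballots ranking Mbeki above Varga: 17 − 15 = 2.
Varga wins the head-to-head 15–2.

Varga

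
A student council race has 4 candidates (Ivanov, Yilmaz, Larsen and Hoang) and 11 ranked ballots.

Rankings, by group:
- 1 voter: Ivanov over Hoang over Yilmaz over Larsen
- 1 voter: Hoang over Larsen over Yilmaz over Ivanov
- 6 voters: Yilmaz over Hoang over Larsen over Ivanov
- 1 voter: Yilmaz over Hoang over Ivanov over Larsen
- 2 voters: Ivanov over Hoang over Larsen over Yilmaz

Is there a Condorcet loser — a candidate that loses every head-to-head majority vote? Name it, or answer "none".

Ivanov

Head-to-head results (11 voters):
Ivanov–Yilmaz: Yilmaz 8–3.
Ivanov vs Larsen: Ivanov is ranked higher on 1+1+2 = 4 ballots, Larsen on 7. Larsen wins 7–4.
Ivanov vs Hoang: Ivanov preferred on 1+2 = 3 ballots; Hoang wins 8–3.
Yilmaz–Larsen: Yilmaz 8–3.
Yilmaz vs Hoang: 7 to 4, Yilmaz.
Larsen vs Hoang: Hoang, 11–0.
Ivanov is beaten in every head-to-head and is the Condorcet loser.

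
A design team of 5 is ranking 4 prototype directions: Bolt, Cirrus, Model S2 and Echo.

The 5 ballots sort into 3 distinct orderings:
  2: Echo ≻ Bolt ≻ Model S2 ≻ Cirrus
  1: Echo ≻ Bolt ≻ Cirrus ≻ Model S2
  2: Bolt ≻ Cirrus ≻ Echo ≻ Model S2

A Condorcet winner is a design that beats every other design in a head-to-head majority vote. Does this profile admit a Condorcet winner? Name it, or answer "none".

Head-to-head results (5 engineers):
Bolt vs Cirrus: Bolt wins 5–0.
Bolt vs Model S2: Bolt wins 5–0.
Bolt vs Echo: Echo, 3–2.
Cirrus vs Model S2: Cirrus, 3–2.
Cirrus vs Echo: Echo, 3–2.
Model S2–Echo: Echo 5–0.
Only Echo has no losses; Echo is the Condorcet winner.

Echo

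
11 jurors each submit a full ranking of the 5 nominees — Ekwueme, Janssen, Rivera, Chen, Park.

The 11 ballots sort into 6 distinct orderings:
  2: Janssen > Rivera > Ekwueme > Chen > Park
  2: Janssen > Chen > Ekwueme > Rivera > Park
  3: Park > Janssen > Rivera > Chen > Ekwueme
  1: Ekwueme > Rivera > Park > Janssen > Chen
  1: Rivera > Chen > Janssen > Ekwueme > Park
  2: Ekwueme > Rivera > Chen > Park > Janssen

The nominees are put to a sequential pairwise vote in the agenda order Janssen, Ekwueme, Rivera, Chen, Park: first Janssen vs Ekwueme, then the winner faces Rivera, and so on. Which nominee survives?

Park

Round 1: Janssen vs Ekwueme — 8–3, Janssen advances.
Round 2: Janssen vs Rivera — 7–4, Janssen advances.
Round 3: Janssen vs Chen — 8–3, Janssen advances.
Round 4: Janssen vs Park — 5–6, Park advances.
The agenda winner is Park.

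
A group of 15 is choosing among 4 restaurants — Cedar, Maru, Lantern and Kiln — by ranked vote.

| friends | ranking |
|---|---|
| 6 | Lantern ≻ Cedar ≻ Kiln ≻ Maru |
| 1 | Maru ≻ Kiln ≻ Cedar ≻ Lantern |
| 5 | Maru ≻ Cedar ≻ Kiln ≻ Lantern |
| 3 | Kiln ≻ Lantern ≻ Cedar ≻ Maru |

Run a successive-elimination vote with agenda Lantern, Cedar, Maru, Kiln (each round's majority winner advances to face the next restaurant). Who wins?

Kiln

Round 1: Lantern vs Cedar — 9–6, Lantern advances.
Round 2: Lantern vs Maru — 9–6, Lantern advances.
Round 3: Lantern vs Kiln — 6–9, Kiln advances.
Kiln survives the agenda.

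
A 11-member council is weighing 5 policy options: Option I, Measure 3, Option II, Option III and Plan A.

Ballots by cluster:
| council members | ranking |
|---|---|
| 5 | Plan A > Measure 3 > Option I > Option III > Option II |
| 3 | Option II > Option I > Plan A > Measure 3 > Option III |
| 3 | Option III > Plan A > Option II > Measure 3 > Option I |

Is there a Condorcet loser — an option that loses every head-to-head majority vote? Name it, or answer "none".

Head-to-head results (11 council members):
Option I vs Measure 3: Option I preferred on 3 ballots; Measure 3 wins 8–3.
Option I–Option II: Option II 6–5.
Option I vs Option III: 5+3 = 8 for Option I, 3 for Option III — Option I by 8–3.
Option I vs Plan A: Option I preferred on 3 ballots; Plan A wins 8–3.
Measure 3–Option II: Option II 6–5.
Measure 3 vs Option III: 8 to 3, Measure 3.
Measure 3–Plan A: Plan A 11–0.
Option II vs Option III: Option II preferred on 3 ballots; Option III wins 8–3.
Option II vs Plan A: 3 for Option II, 8 for Plan A — Plan A by 8–3.
Option III vs Plan A: 3 for Option III, 8 for Plan A — Plan A by 8–3.
Each option has at least one pairwise win (Option I beats Option III; Measure 3 beats Option I; Option II beats Option I; Option III beats Option II; Plan A beats Option I) — no Condorcet loser.

none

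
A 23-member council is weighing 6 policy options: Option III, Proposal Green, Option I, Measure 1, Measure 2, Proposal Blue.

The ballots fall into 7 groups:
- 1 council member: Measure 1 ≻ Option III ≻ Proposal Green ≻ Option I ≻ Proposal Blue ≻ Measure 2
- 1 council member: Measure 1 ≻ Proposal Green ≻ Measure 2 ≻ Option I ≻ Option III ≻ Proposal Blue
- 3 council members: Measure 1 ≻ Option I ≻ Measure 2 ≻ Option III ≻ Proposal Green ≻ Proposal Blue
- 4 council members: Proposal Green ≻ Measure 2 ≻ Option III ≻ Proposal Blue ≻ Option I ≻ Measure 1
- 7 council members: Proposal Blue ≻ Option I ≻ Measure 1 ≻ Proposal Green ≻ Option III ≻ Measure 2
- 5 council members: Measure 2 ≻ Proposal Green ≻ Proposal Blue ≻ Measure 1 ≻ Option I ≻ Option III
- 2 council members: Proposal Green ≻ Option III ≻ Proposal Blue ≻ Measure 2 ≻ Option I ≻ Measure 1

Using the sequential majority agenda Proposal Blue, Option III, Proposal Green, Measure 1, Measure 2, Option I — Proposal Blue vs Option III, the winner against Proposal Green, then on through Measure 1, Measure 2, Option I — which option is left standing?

Option I

Round 1: Proposal Blue vs Option III — 12–11, Proposal Blue advances.
Round 2: Proposal Blue vs Proposal Green — 7–16, Proposal Green advances.
Round 3: Proposal Green vs Measure 1 — 11–12, Measure 1 advances.
Round 4: Measure 1 vs Measure 2 — 12–11, Measure 1 advances.
Round 5: Measure 1 vs Option I — 10–13, Option I advances.
The agenda winner is Option I.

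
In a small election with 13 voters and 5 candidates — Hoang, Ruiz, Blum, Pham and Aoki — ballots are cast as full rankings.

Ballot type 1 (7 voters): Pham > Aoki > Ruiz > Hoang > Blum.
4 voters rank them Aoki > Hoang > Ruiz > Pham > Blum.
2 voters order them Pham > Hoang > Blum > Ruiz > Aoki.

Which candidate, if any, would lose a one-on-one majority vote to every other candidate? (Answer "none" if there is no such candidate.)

Blum

Head-to-head results (13 voters):
Hoang vs Ruiz: Ruiz, 7–6.
Hoang vs Blum: Hoang, 13–0.
Hoang vs Pham: Pham wins 9–4.
Hoang vs Aoki: Aoki, 11–2.
Ruiz vs Blum: 11 to 2, Ruiz.
Ruiz vs Pham: Ruiz preferred on 4 ballots; Pham wins 9–4.
Ruiz vs Aoki: Aoki wins 11–2.
Blum vs Pham: Blum is ranked higher on 0 ballots, Pham on 13. Pham wins 13–0.
Blum vs Aoki: Blum preferred on 2 ballots; Aoki wins 11–2.
Pham vs Aoki: Pham preferred on 7+2 = 9 ballots; Pham wins 9–4.
Blum is beaten in every head-to-head and is the Condorcet loser.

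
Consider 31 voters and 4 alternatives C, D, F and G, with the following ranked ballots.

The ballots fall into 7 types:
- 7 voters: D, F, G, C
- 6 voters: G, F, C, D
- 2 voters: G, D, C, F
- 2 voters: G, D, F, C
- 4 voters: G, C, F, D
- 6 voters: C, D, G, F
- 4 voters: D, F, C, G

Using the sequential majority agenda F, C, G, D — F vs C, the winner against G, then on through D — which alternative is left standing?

Round 1: F vs C — 19–12, F advances.
Round 2: F vs G — 11–20, G advances.
Round 3: G vs D — 14–17, D advances.
D survives the agenda.

D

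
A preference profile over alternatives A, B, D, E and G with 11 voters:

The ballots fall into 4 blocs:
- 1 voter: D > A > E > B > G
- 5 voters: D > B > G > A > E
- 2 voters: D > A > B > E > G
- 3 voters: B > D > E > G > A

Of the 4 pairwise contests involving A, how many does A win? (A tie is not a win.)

1

A against each rival (11 voters):
A–B: B 8–3.
A vs D: D wins 11–0.
A vs E: A wins 8–3.
A vs G: G wins 8–3.
A beats E; loses to B, D, G — 1 pairwise win.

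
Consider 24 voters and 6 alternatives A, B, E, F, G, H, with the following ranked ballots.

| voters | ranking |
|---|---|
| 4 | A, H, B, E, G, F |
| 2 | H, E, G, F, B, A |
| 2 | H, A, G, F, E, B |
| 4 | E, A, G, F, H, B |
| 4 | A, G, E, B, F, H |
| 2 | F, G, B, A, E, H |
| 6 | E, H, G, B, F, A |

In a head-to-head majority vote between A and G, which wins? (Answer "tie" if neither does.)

Ballots ranking A above G: 4 + 2 + 4 + 4 = 14.
Ballots ranking G above A: 24 − 14 = 10.
A wins the head-to-head 14–10.

A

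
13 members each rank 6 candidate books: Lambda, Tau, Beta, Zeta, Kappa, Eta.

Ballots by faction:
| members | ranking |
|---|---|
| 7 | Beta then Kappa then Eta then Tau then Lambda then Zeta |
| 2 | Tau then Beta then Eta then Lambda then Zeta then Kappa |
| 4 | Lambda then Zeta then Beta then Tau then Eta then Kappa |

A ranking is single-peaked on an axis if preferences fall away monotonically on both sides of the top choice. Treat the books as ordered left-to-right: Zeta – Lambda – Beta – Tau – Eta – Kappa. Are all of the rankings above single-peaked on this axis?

no

Axis positions: Zeta=1, Lambda=2, Beta=3, Tau=4, Eta=5, Kappa=6.
Faction 1: ranking walks positions 3-6-5-4-2-1; Kappa is ranked above Tau even though Tau lies between Kappa and the peak Beta on the axis — preferences dip and rise again. Not single-peaked.
Faction 2 (peak Tau at position 4): ranking walks positions 4-3-5-2-1-6, expanding outward from the peak — single-peaked.
Faction 3 (peak Lambda at position 2): ranking walks positions 2-1-3-4-5-6, expanding outward from the peak — single-peaked.
Faction 1 violates single-peakedness, so the profile is not single-peaked on this axis.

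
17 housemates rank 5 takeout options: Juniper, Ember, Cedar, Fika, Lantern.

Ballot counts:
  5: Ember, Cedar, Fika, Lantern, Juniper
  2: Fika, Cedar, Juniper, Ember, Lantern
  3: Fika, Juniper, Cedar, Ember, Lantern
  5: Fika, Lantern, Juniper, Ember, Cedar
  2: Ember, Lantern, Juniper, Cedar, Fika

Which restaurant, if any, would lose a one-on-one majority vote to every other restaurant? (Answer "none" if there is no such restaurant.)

none

Pairwise majorities:
Juniper vs Ember: 2+3+5 = 10 for Juniper, 7 for Ember — Juniper by 10–7.
Juniper vs Cedar: 3+5+2 = 10 for Juniper, 7 for Cedar — Juniper by 10–7.
Juniper vs Fika: Fika wins 15–2.
Juniper–Lantern: Lantern 12–5.
Ember vs Cedar: Ember, 12–5.
Ember vs Fika: 7 to 10, Fika.
Ember vs Lantern: Ember, 12–5.
Cedar vs Fika: Cedar is ranked higher on 5+2 = 7 ballots, Fika on 10. Fika wins 10–7.
Cedar vs Lantern: Cedar wins 10–7.
Fika vs Lantern: Fika wins 15–2.
Each restaurant has at least one pairwise win (Juniper beats Ember; Ember beats Cedar; Cedar beats Lantern; Fika beats Juniper; Lantern beats Juniper) — no Condorcet loser.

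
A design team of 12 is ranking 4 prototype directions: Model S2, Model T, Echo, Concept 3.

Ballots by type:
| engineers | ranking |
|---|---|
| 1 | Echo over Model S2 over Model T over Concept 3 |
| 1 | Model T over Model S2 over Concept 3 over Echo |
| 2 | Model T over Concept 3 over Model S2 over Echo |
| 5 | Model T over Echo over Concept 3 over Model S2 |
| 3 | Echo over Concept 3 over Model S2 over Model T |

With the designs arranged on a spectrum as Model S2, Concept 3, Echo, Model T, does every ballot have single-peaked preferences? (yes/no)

no

Axis positions: Model S2=1, Concept 3=2, Echo=3, Model T=4.
Type 1: ranking walks positions 3-1-4-2; Model S2 is ranked above Concept 3 even though Concept 3 lies between Model S2 and the peak Echo on the axis — preferences dip and rise again. Not single-peaked.
Type 2: ranking walks positions 4-1-2-3; Model S2 is ranked above Echo even though Echo lies between Model S2 and the peak Model T on the axis — preferences dip and rise again. Not single-peaked.
Type 3: ranking walks positions 4-2-1-3; Concept 3 is ranked above Echo even though Echo lies between Concept 3 and the peak Model T on the axis — preferences dip and rise again. Not single-peaked.
Type 4 (peak Model T at position 4): ranking walks positions 4-3-2-1, expanding outward from the peak — single-peaked.
Type 5 (peak Echo at position 3): ranking walks positions 3-2-1-4, expanding outward from the peak — single-peaked.
Type 1 violates single-peakedness, so the profile is not single-peaked on this axis.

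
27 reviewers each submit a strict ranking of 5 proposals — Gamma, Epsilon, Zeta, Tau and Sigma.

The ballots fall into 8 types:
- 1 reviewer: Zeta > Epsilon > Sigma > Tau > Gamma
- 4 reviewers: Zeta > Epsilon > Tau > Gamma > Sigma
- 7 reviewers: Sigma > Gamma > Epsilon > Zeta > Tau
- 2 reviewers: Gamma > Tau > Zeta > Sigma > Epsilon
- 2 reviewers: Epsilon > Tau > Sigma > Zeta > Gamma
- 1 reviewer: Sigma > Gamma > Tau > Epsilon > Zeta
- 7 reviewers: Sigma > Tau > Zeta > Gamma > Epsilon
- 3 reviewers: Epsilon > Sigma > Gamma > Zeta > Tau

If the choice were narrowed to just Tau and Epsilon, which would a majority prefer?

Ballots ranking Tau above Epsilon: 2 + 1 + 7 = 10.
Ballots ranking Epsilon above Tau: 27 − 10 = 17.
Epsilon wins the head-to-head 17–10.

Epsilon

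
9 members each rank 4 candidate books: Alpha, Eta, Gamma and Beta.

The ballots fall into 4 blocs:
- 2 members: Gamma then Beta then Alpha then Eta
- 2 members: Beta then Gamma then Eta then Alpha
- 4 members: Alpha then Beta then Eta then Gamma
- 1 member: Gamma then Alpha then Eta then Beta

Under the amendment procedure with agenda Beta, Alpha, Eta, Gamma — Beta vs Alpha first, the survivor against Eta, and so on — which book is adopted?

Gamma

Round 1: Beta vs Alpha — 4–5, Alpha advances.
Round 2: Alpha vs Eta — 7–2, Alpha advances.
Round 3: Alpha vs Gamma — 4–5, Gamma advances.
Gamma survives the agenda.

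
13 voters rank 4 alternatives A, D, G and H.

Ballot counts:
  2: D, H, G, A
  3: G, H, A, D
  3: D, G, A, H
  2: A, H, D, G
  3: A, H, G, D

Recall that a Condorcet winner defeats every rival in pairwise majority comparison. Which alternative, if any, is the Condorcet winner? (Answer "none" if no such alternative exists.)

Check each pair by majority over 13 ballots:
A vs D: A preferred on 3+2+3 = 8 ballots; A wins 8–5.
A–G: G 8–5.
A vs H: A preferred on 3+2+3 = 8 ballots; A wins 8–5.
D vs G: 2+3+2 = 7 for D, 6 for G — D by 7–6.
D vs H: H wins 8–5.
G vs H: 6 to 7, H.
No alternative is unbeaten: A loses to G; D loses to A; G loses to D; H loses to A. In particular A > D > G > A is a majority cycle — no Condorcet winner exists.

none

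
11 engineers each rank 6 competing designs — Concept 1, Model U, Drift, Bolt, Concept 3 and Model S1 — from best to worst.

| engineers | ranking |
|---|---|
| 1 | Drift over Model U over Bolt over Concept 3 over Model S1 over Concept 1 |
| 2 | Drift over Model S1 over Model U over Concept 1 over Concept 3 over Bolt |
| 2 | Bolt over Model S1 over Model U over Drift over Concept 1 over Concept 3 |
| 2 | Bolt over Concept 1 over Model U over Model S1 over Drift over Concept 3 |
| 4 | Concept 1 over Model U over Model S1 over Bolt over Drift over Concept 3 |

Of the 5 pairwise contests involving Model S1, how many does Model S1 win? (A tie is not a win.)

3

Model S1 against each rival (11 engineers):
Model S1 vs Concept 1: 5 to 6, Concept 1.
Model S1 vs Model U: 2+2 = 4 for Model S1, 7 for Model U — Model U by 7–4.
Model S1 vs Drift: Model S1 preferred on 2+2+4 = 8 ballots; Model S1 wins 8–3.
Model S1 vs Bolt: 2+4 = 6 for Model S1, 5 for Bolt — Model S1 by 6–5.
Model S1 vs Concept 3: Model S1 wins 10–1.
Model S1 beats Drift, Bolt, Concept 3; loses to Concept 1, Model U — 3 pairwise wins.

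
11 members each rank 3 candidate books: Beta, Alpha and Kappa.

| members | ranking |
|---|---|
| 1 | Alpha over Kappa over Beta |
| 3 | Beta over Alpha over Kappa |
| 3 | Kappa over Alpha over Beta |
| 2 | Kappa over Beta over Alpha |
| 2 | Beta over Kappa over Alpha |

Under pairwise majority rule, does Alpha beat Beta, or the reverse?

Beta

Ballots ranking Alpha above Beta: 1 + 3 = 4.
Ballots ranking Beta above Alpha: 11 − 4 = 7.
Beta wins the head-to-head 7–4.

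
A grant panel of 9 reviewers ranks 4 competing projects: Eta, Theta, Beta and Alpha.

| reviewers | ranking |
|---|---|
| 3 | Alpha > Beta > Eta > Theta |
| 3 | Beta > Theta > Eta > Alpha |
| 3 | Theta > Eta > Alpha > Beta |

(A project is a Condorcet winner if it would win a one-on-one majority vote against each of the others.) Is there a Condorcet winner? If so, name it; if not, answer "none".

none

Head-to-head results (9 reviewers):
Eta vs Theta: 3 to 6, Theta.
Eta vs Beta: 3 to 6, Beta.
Eta vs Alpha: Eta is ranked higher on 3+3 = 6 ballots, Alpha on 3. Eta wins 6–3.
Theta vs Beta: 3 to 6, Beta.
Theta vs Alpha: Theta is ranked higher on 3+3 = 6 ballots, Alpha on 3. Theta wins 6–3.
Beta vs Alpha: Beta is ranked higher on 3 ballots, Alpha on 6. Alpha wins 6–3.
Every project loses at least once (Eta loses to Theta; Theta loses to Beta; Beta loses to Alpha; Alpha loses to Eta). The majority relation contains the cycle Eta → Alpha → Beta → Eta, so there is no Condorcet winner.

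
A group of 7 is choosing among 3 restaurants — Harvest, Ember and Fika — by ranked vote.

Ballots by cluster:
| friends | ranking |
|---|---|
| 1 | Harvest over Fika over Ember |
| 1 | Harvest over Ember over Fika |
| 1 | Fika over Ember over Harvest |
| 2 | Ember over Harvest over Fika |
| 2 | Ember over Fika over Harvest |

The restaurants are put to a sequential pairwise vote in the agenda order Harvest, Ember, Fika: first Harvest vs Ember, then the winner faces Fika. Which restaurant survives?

Round 1: Harvest vs Ember — 2–5, Ember advances.
Round 2: Ember vs Fika — 5–2, Ember advances.
The agenda winner is Ember.

Ember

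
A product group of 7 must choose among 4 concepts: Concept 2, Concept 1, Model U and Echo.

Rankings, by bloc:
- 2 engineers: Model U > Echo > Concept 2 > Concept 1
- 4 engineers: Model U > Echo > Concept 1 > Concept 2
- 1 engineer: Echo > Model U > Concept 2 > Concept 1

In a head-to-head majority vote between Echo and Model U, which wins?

Ballots ranking Echo above Model U: 1.
Ballots ranking Model U above Echo: 7 − 1 = 6.
Model U wins the head-to-head 6–1.

Model U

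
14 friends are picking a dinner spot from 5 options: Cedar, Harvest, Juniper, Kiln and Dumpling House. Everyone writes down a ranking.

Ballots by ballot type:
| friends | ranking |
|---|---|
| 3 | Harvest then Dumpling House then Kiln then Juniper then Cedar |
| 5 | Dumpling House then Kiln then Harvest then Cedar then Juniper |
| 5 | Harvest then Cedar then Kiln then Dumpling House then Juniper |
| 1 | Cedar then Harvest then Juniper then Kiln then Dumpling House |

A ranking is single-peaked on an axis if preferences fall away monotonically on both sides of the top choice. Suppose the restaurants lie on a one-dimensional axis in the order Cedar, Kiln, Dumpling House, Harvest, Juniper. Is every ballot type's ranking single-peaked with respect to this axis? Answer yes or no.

no

Axis positions: Cedar=1, Kiln=2, Dumpling House=3, Harvest=4, Juniper=5.
Ballot type 1 (peak Harvest at position 4): ranking walks positions 4-3-2-5-1, expanding outward from the peak — single-peaked.
Ballot type 2 (peak Dumpling House at position 3): ranking walks positions 3-2-4-1-5, expanding outward from the peak — single-peaked.
Ballot type 3: ranking walks positions 4-1-2-3-5; Cedar is ranked above Dumpling House even though Dumpling House lies between Cedar and the peak Harvest on the axis — preferences dip and rise again. Not single-peaked.
Ballot type 4: ranking walks positions 1-4-5-2-3; Harvest is ranked above Kiln even though Kiln lies between Harvest and the peak Cedar on the axis — preferences dip and rise again. Not single-peaked.
Ballot type 3 violates single-peakedness, so the profile is not single-peaked on this axis.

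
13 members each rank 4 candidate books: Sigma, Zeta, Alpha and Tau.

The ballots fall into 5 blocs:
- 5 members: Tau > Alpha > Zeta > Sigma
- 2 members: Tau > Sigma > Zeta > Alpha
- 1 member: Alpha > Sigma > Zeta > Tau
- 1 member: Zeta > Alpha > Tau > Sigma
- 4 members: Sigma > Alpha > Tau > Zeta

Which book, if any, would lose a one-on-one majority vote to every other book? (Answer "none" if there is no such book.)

Zeta

Head-to-head results (13 members):
Sigma vs Zeta: Sigma preferred on 2+1+4 = 7 ballots; Sigma wins 7–6.
Sigma vs Alpha: 2+4 = 6 for Sigma, 7 for Alpha — Alpha by 7–6.
Sigma vs Tau: 5 to 8, Tau.
Zeta vs Alpha: Alpha, 10–3.
Zeta–Tau: Tau 11–2.
Alpha vs Tau: 6 to 7, Tau.
Only Zeta has no wins; Zeta is the Condorcet loser.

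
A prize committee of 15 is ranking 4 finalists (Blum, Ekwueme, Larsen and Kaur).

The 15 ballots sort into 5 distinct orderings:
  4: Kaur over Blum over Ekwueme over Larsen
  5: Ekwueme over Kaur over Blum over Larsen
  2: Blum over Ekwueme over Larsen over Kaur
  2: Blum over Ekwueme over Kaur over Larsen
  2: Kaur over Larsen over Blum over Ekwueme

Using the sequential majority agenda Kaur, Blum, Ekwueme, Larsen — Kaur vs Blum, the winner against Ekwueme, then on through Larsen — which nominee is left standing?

Ekwueme

Round 1: Kaur vs Blum — 11–4, Kaur advances.
Round 2: Kaur vs Ekwueme — 6–9, Ekwueme advances.
Round 3: Ekwueme vs Larsen — 13–2, Ekwueme advances.
Ekwueme survives the agenda.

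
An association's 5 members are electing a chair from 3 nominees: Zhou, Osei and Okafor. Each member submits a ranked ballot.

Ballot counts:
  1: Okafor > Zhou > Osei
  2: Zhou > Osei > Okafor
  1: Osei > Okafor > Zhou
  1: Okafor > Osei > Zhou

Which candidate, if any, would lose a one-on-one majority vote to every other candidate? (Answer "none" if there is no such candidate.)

Head-to-head results (5 voters):
Zhou vs Osei: Zhou is ranked higher on 1+2 = 3 ballots, Osei on 2. Zhou wins 3–2.
Zhou vs Okafor: 2 for Zhou, 3 for Okafor — Okafor by 3–2.
Osei vs Okafor: Osei, 3–2.
Each candidate has at least one pairwise win (Zhou beats Osei; Osei beats Okafor; Okafor beats Zhou) — no Condorcet loser.

none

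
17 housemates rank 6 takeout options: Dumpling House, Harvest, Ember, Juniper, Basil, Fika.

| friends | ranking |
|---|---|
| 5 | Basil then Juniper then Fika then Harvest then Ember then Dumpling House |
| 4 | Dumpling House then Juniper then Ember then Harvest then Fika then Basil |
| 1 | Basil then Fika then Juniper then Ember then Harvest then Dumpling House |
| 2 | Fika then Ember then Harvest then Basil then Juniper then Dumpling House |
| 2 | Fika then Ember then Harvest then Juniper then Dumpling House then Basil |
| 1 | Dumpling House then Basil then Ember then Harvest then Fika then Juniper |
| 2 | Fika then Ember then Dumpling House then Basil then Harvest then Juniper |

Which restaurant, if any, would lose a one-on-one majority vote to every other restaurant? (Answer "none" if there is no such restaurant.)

Pairwise majorities:
Dumpling House vs Harvest: Harvest, 10–7.
Dumpling House vs Ember: 5 to 12, Ember.
Dumpling House vs Juniper: Juniper wins 10–7.
Dumpling House–Basil: Dumpling House 9–8.
Dumpling House–Fika: Fika 12–5.
Harvest vs Ember: Harvest preferred on 5 ballots; Ember wins 12–5.
Harvest–Juniper: Juniper 10–7.
Harvest–Basil: Basil 9–8.
Harvest vs Fika: Harvest is ranked higher on 4+1 = 5 ballots, Fika on 12. Fika wins 12–5.
Ember vs Juniper: 2+2+1+2 = 7 for Ember, 10 for Juniper — Juniper by 10–7.
Ember vs Basil: Ember is ranked higher on 4+2+2+2 = 10 ballots, Basil on 7. Ember wins 10–7.
Ember vs Fika: Fika, 12–5.
Juniper vs Basil: Juniper preferred on 4+2 = 6 ballots; Basil wins 11–6.
Juniper vs Fika: 5+4 = 9 for Juniper, 8 for Fika — Juniper by 9–8.
Basil vs Fika: Fika wins 10–7.
No restaurant is winless: Dumpling House beats Basil; Harvest beats Dumpling House; Ember beats Dumpling House; Juniper beats Dumpling House; Basil beats Harvest; Fika beats Dumpling House. There is no Condorcet loser.

none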